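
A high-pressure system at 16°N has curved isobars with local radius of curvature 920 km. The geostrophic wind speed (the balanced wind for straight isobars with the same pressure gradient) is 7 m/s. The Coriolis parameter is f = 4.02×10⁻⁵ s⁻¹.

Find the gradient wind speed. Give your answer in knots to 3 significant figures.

Around a high, pressure-gradient force acts outward with centrifugal, so Coriolis balances both:
fV = (1/ρ)|∂P/∂n| + V²/R  →  V² − fR·V + fR·V_g = 0
With fR = 4.02×10⁻⁵ × 920×10³ m = 37.0 m/s:
V = [fR − √((fR)² − 4 fR V_g)]/2 = [37.0 − √(37.0² − 4×37.0×7)]/2 = 9.38 m/s
Supergeostrophic (V > V_g = 7 m/s), as expected around a high.
Converting: 9.38 m/s × 1.944 = 18.2 knots

18.2 knots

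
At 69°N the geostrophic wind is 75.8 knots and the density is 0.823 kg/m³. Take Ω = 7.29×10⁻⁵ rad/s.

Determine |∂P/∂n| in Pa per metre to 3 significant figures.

Coriolis parameter at 69°N:
f = 2Ω sin φ = 2 × 7.29×10⁻⁵ × sin 69° = 1.36×10⁻⁴ s⁻¹
Wind speed in SI: 75.8 knots = 39.0 m/s
Geostrophic balance rearranged: |∂P/∂n| = f ρ V_g
|∂P/∂n| = 1.36×10⁻⁴ × 0.823 × 39.0 = 4.37×10⁻³ Pa/m

4.37×10⁻³ Pa/m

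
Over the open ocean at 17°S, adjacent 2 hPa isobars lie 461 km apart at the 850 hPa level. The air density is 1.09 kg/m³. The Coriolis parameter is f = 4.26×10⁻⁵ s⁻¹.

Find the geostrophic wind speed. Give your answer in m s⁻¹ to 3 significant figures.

9.34 m s⁻¹

Pressure gradient: |∂P/∂n| = 200 Pa / 461000 m = 4.34×10⁻⁴ Pa/m
Geostrophic balance (pressure-gradient force = Coriolis force):
V_g = (1/(fρ)) |∂P/∂n| = 4.34×10⁻⁴ / (4.26×10⁻⁵ × 1.09) = 9.34 m/s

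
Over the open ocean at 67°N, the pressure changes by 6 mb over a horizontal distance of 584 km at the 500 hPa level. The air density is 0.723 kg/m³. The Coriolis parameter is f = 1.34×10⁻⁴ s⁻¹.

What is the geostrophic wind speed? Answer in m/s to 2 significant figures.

Pressure gradient: |∂P/∂n| = 600 Pa / 584000 m = 1.03×10⁻³ Pa/m
Geostrophic balance (pressure-gradient force = Coriolis force):
V_g = (1/(fρ)) |∂P/∂n| = 1.03×10⁻³ / (1.34×10⁻⁴ × 0.723) = 10.6 m/s

11 m/s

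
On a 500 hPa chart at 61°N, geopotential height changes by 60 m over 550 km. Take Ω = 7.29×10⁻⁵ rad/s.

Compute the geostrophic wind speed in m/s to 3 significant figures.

8.39 m/s

Coriolis parameter at 61°N:
f = 2Ω sin φ = 2 × 7.29×10⁻⁵ × sin 61° = 1.28×10⁻⁴ s⁻¹
Height gradient: |∂Z/∂n| = 60 m / 550000 m = 1.09×10⁻⁴
On a pressure surface, geostrophic balance gives V_g = (g/f)|∂Z/∂n|:
V_g = 9.81 × 1.09×10⁻⁴ / 1.28×10⁻⁴ = 8.39 m/s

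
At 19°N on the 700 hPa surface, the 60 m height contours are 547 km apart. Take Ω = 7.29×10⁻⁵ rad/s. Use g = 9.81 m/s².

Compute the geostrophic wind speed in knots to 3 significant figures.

Coriolis parameter at 19°N:
f = 2Ω sin φ = 2 × 7.29×10⁻⁵ × sin 19° = 4.75×10⁻⁵ s⁻¹
Height gradient: |∂Z/∂n| = 60 m / 547000 m = 1.10×10⁻⁴
On a pressure surface, geostrophic balance gives V_g = (g/f)|∂Z/∂n|:
V_g = 9.81 × 1.10×10⁻⁴ / 4.75×10⁻⁵ = 22.7 m/s
Converting: 22.7 m/s × 1.944 = 44.1 knots

44.1 knots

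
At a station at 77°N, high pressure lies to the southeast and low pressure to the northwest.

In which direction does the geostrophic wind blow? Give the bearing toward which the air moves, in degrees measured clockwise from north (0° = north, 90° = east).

The pressure-gradient force points toward the northwest (bearing 315°).
Geostrophic balance: in the Northern Hemisphere the Coriolis force deflects motion to the right, so the geostrophic wind blows 90° to the right of the pressure-gradient force (low pressure on the left).
Rotating 315° by 90° clockwise gives 045° — the wind blows toward the northeast.

045°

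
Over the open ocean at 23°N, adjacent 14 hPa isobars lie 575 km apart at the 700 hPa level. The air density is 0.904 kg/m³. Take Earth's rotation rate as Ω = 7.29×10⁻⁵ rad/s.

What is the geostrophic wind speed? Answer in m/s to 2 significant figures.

Coriolis parameter at 23°N:
f = 2Ω sin φ = 2 × 7.29×10⁻⁵ × sin 23° = 5.70×10⁻⁵ s⁻¹
Pressure gradient: |∂P/∂n| = 1400 Pa / 575000 m = 2.43×10⁻³ Pa/m
Geostrophic balance (pressure-gradient force = Coriolis force):
V_g = (1/(fρ)) |∂P/∂n| = 2.43×10⁻³ / (5.70×10⁻⁵ × 0.904) = 47.3 m/s

47 m/s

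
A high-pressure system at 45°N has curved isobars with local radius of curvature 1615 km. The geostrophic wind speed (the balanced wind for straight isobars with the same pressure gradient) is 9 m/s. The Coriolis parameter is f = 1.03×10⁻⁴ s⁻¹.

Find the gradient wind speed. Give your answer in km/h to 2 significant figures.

34 km/h

Around a high, pressure-gradient force acts outward with centrifugal, so Coriolis balances both:
fV = (1/ρ)|∂P/∂n| + V²/R  →  V² − fR·V + fR·V_g = 0
With fR = 1.03×10⁻⁴ × 1615×10³ m = 166 m/s:
V = [fR − √((fR)² − 4 fR V_g)]/2 = [166 − √(166² − 4×166×9)]/2 = 9.55 m/s
Supergeostrophic (V > V_g = 9 m/s), as expected around a high.
Converting: 9.55 m/s × 3.6 = 34 km/h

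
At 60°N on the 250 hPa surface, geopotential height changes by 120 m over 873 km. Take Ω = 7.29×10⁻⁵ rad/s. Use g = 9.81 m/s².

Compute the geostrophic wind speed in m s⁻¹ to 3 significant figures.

10.7 m s⁻¹

Coriolis parameter at 60°N:
f = 2Ω sin φ = 2 × 7.29×10⁻⁵ × sin 60° = 1.26×10⁻⁴ s⁻¹
Height gradient: |∂Z/∂n| = 120 m / 873000 m = 1.37×10⁻⁴
On a pressure surface, geostrophic balance gives V_g = (g/f)|∂Z/∂n|:
V_g = 9.81 × 1.37×10⁻⁴ / 1.26×10⁻⁴ = 10.7 m/s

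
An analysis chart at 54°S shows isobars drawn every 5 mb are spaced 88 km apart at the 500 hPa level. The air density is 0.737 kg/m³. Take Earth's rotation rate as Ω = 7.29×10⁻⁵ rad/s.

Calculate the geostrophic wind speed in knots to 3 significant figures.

127 knots

Coriolis parameter at 54°S:
f = 2Ω sin φ = 2 × 7.29×10⁻⁵ × sin 54° = 1.18×10⁻⁴ s⁻¹
Pressure gradient: |∂P/∂n| = 500 Pa / 88000 m = 5.68×10⁻³ Pa/m
Geostrophic balance (pressure-gradient force = Coriolis force):
V_g = (1/(fρ)) |∂P/∂n| = 5.68×10⁻³ / (1.18×10⁻⁴ × 0.737) = 65.4 m/s
Converting: 65.4 m/s × 1.944 = 127 knots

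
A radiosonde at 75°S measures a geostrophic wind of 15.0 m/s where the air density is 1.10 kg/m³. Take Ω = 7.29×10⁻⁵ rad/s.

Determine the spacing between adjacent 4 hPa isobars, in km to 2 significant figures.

170 km

Coriolis parameter at 75°S:
f = 2Ω sin φ = 2 × 7.29×10⁻⁵ × sin 75° = 1.41×10⁻⁴ s⁻¹
Geostrophic balance rearranged: |∂P/∂n| = f ρ V_g
|∂P/∂n| = 1.41×10⁻⁴ × 1.10 × 15.0 = 2.32×10⁻³ Pa/m
Isobar spacing: Δn = ΔP/|∂P/∂n| = 400 Pa / 2.32×10⁻³ Pa/m = 172137 m ≈ 170 km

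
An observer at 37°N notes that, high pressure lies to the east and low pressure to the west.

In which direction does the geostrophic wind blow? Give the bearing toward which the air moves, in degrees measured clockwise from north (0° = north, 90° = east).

The pressure-gradient force points toward the west (bearing 270°).
Geostrophic balance: in the Northern Hemisphere the Coriolis force deflects motion to the right, so the geostrophic wind blows 90° to the right of the pressure-gradient force (low pressure on the left).
Rotating 270° by 90° clockwise gives 000° — the wind blows toward the north.

000°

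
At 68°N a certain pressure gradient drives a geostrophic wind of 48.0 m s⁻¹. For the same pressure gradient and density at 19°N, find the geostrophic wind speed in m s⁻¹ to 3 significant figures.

With the same pressure gradient and density, V_g ∝ 1/f ∝ 1/sin φ.
V₂ = V₁ · sin φ₁ / sin φ₂ = 48.0 × sin 68° / sin 19°
V₂ = 48.0 × 0.9272/0.3256 = 137 m s⁻¹

137 m s⁻¹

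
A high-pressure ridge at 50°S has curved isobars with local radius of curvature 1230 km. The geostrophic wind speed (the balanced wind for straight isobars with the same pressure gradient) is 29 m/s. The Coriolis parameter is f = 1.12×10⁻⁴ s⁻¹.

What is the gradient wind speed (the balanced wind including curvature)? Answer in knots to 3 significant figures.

80.7 knots

Around a high, pressure-gradient force acts outward with centrifugal, so Coriolis balances both:
fV = (1/ρ)|∂P/∂n| + V²/R  →  V² − fR·V + fR·V_g = 0
With fR = 1.12×10⁻⁴ × 1230×10³ m = 138 m/s:
V = [fR − √((fR)² − 4 fR V_g)]/2 = [138 − √(138² − 4×138×29)]/2 = 41.5 m/s
Supergeostrophic (V > V_g = 29 m/s), as expected around a high.
Converting: 41.5 m/s × 1.944 = 80.7 knots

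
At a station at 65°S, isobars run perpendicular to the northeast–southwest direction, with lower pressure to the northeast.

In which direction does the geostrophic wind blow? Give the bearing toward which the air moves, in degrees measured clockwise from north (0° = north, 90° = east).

The pressure-gradient force points toward the northeast (bearing 045°).
Geostrophic balance: in the Southern Hemisphere the Coriolis force deflects motion to the left, so the geostrophic wind blows 90° to the left of the pressure-gradient force (low pressure on the right).
Rotating 045° by 90° counterclockwise gives 315° — the wind blows toward the northwest.

315°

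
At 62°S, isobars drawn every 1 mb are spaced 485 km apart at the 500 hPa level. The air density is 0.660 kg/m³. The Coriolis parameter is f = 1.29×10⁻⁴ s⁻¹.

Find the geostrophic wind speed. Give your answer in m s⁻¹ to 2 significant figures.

Pressure gradient: |∂P/∂n| = 100 Pa / 485000 m = 2.06×10⁻⁴ Pa/m
Geostrophic balance (pressure-gradient force = Coriolis force):
V_g = (1/(fρ)) |∂P/∂n| = 2.06×10⁻⁴ / (1.29×10⁻⁴ × 0.660) = 2.42 m/s

2.4 m s⁻¹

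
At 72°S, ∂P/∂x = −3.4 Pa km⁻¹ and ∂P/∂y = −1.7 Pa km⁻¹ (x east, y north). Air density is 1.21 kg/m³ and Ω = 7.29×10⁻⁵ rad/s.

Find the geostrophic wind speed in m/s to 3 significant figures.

Coriolis parameter at 72°S:
f = 2Ω sin φ = 2 × 7.29×10⁻⁵ × sin 72° = 1.39×10⁻⁴ s⁻¹
In the Southern Hemisphere f is negative: f = −1.39×10⁻⁴ s⁻¹.
Component geostrophic relations (x east, y north):
u_g = −(1/(fρ)) ∂P/∂y,  v_g = (1/(fρ)) ∂P/∂x
u_g = −(−1.7×10⁻³)/(−1.39×10⁻⁴ × 1.21) = −10.1 m/s;  v_g = (−3.4×10⁻³)/(−1.39×10⁻⁴ × 1.21) = 20.3 m/s
|V_g| = √(u_g² + v_g²) = 22.7 m/s

22.7 m/s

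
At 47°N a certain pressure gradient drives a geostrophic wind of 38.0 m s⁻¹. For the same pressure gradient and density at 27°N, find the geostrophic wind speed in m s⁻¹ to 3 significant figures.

61.2 m s⁻¹

With the same pressure gradient and density, V_g ∝ 1/f ∝ 1/sin φ.
V₂ = V₁ · sin φ₁ / sin φ₂ = 38.0 × sin 47° / sin 27°
V₂ = 38.0 × 0.7314/0.4540 = 61.2 m s⁻¹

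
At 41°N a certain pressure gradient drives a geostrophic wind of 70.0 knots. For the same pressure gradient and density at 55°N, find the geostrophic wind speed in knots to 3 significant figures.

With the same pressure gradient and density, V_g ∝ 1/f ∝ 1/sin φ.
V₂ = V₁ · sin φ₁ / sin φ₂ = 70.0 × sin 41° / sin 55°
V₂ = 70.0 × 0.6561/0.8192 = 56.1 knots

56.1 knots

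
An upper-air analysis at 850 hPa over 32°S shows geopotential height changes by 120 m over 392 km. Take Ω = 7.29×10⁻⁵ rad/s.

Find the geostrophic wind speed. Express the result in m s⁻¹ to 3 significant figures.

38.9 m s⁻¹

Coriolis parameter at 32°S:
f = 2Ω sin φ = 2 × 7.29×10⁻⁵ × sin 32° = 7.73×10⁻⁵ s⁻¹
Height gradient: |∂Z/∂n| = 120 m / 392000 m = 3.06×10⁻⁴
On a pressure surface, geostrophic balance gives V_g = (g/f)|∂Z/∂n|:
V_g = 9.81 × 3.06×10⁻⁴ / 7.73×10⁻⁵ = 38.9 m/s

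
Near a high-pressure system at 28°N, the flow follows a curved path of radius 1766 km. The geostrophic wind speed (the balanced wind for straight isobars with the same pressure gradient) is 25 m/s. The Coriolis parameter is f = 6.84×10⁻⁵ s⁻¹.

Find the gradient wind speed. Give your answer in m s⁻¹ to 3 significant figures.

35.3 m s⁻¹

Around a high, pressure-gradient force acts outward with centrifugal, so Coriolis balances both:
fV = (1/ρ)|∂P/∂n| + V²/R  →  V² − fR·V + fR·V_g = 0
With fR = 6.84×10⁻⁵ × 1766×10³ m = 121 m/s:
V = [fR − √((fR)² − 4 fR V_g)]/2 = [121 − √(121² − 4×121×25)]/2 = 35.3 m/s
Supergeostrophic (V > V_g = 25 m/s), as expected around a high.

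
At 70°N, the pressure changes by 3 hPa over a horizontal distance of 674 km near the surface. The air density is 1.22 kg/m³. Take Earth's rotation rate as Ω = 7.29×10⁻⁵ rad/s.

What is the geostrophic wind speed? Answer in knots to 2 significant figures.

Coriolis parameter at 70°N:
f = 2Ω sin φ = 2 × 7.29×10⁻⁵ × sin 70° = 1.37×10⁻⁴ s⁻¹
Pressure gradient: |∂P/∂n| = 300 Pa / 674000 m = 4.45×10⁻⁴ Pa/m
Geostrophic balance (pressure-gradient force = Coriolis force):
V_g = (1/(fρ)) |∂P/∂n| = 4.45×10⁻⁴ / (1.37×10⁻⁴ × 1.22) = 2.66 m/s
Converting: 2.66 m/s × 1.944 = 5.2 knots

5.2 knots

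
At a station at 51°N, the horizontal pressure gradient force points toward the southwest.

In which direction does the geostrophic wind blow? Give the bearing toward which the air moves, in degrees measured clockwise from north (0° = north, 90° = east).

The pressure-gradient force points toward the southwest (bearing 225°).
Geostrophic balance: in the Northern Hemisphere the Coriolis force deflects motion to the right, so the geostrophic wind blows 90° to the right of the pressure-gradient force (low pressure on the left).
Rotating 225° by 90° clockwise gives 315° — the wind blows toward the northwest.

315°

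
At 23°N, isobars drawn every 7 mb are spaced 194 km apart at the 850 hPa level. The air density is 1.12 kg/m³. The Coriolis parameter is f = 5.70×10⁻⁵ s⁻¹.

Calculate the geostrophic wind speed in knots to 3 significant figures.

110 knots

Pressure gradient: |∂P/∂n| = 700 Pa / 194000 m = 3.61×10⁻³ Pa/m
Geostrophic balance (pressure-gradient force = Coriolis force):
V_g = (1/(fρ)) |∂P/∂n| = 3.61×10⁻³ / (5.70×10⁻⁵ × 1.12) = 56.5 m/s
Converting: 56.5 m/s × 1.944 = 110 knots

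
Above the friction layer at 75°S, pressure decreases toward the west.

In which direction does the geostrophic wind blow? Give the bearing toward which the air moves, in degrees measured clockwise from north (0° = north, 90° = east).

180°

The pressure-gradient force points toward the west (bearing 270°).
Geostrophic balance: in the Southern Hemisphere the Coriolis force deflects motion to the left, so the geostrophic wind blows 90° to the left of the pressure-gradient force (low pressure on the right).
Rotating 270° by 90° counterclockwise gives 180° — the wind blows toward the south.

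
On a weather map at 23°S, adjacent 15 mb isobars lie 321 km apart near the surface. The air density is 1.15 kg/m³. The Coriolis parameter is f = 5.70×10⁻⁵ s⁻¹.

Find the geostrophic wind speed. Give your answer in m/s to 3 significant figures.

Pressure gradient: |∂P/∂n| = 1500 Pa / 321000 m = 4.67×10⁻³ Pa/m
Geostrophic balance (pressure-gradient force = Coriolis force):
V_g = (1/(fρ)) |∂P/∂n| = 4.67×10⁻³ / (5.70×10⁻⁵ × 1.15) = 71.3 m/s

71.3 m/s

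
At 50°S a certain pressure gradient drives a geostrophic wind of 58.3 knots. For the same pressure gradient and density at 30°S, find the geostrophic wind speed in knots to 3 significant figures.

With the same pressure gradient and density, V_g ∝ 1/f ∝ 1/sin φ.
V₂ = V₁ · sin φ₁ / sin φ₂ = 58.3 × sin 50° / sin 30°
V₂ = 58.3 × 0.7660/0.5000 = 89.3 knots

89.3 knots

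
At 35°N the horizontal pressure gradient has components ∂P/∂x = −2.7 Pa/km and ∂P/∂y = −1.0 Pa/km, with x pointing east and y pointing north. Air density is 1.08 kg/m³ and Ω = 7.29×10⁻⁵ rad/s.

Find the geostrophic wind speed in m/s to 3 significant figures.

Coriolis parameter at 35°N:
f = 2Ω sin φ = 2 × 7.29×10⁻⁵ × sin 35° = 8.36×10⁻⁵ s⁻¹
Component geostrophic relations (x east, y north):
u_g = −(1/(fρ)) ∂P/∂y,  v_g = (1/(fρ)) ∂P/∂x
u_g = −(−1.0×10⁻³)/(8.36×10⁻⁵ × 1.08) = 11.1 m/s;  v_g = (−2.7×10⁻³)/(8.36×10⁻⁵ × 1.08) = −29.9 m/s
|V_g| = √(u_g² + v_g²) = 31.9 m/s

31.9 m/s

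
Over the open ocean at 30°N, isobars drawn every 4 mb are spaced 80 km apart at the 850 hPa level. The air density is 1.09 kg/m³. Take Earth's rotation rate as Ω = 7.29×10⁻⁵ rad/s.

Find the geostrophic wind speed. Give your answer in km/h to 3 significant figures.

Coriolis parameter at 30°N:
f = 2Ω sin φ = 2 × 7.29×10⁻⁵ × sin 30° = 7.29×10⁻⁵ s⁻¹
Pressure gradient: |∂P/∂n| = 400 Pa / 80000 m = 5.00×10⁻³ Pa/m
Geostrophic balance (pressure-gradient force = Coriolis force):
V_g = (1/(fρ)) |∂P/∂n| = 5.00×10⁻³ / (7.29×10⁻⁵ × 1.09) = 62.9 m/s
Converting: 62.9 m/s × 3.6 = 227 km/h

227 km/h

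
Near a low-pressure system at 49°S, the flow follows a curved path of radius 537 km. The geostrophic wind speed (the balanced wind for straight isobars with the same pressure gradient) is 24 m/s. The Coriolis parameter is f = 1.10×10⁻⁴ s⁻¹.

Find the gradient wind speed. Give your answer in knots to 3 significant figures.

35.6 knots

Around a low, centrifugal force acts outward with Coriolis, so pressure-gradient force balances both:
(1/ρ)|∂P/∂n| = fV + V²/R  →  V² + fR·V − fR·V_g = 0
With fR = 1.10×10⁻⁴ × 537×10³ m = 59.1 m/s:
V = [−fR + √((fR)² + 4 fR V_g)]/2 = [−59.1 + √(59.1² + 4×59.1×24)]/2 = 18.3 m/s
Subgeostrophic (V < V_g = 24 m/s), as expected around a low.
Converting: 18.3 m/s × 1.944 = 35.6 knots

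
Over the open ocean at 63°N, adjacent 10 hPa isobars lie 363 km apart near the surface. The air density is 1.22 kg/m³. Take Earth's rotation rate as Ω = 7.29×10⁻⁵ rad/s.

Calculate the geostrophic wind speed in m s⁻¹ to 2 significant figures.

17 m s⁻¹

Coriolis parameter at 63°N:
f = 2Ω sin φ = 2 × 7.29×10⁻⁵ × sin 63° = 1.30×10⁻⁴ s⁻¹
Pressure gradient: |∂P/∂n| = 1000 Pa / 363000 m = 2.75×10⁻³ Pa/m
Geostrophic balance (pressure-gradient force = Coriolis force):
V_g = (1/(fρ)) |∂P/∂n| = 2.75×10⁻³ / (1.30×10⁻⁴ × 1.22) = 17.4 m/s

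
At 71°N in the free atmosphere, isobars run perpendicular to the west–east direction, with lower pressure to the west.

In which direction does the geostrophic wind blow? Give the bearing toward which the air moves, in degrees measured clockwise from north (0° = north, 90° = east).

000°

The pressure-gradient force points toward the west (bearing 270°).
Geostrophic balance: in the Northern Hemisphere the Coriolis force deflects motion to the right, so the geostrophic wind blows 90° to the right of the pressure-gradient force (low pressure on the left).
Rotating 270° by 90° clockwise gives 000° — the wind blows toward the north.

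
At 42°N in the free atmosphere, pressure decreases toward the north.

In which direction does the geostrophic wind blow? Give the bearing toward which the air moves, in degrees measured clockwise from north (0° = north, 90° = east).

The pressure-gradient force points toward the north (bearing 000°).
Geostrophic balance: in the Northern Hemisphere the Coriolis force deflects motion to the right, so the geostrophic wind blows 90° to the right of the pressure-gradient force (low pressure on the left).
Rotating 000° by 90° clockwise gives 090° — the wind blows toward the east.

090°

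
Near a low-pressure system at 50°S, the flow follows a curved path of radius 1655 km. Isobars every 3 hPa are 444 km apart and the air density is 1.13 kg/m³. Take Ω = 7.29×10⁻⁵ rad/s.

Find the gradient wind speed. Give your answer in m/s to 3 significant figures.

5.21 m/s

Coriolis parameter at 50°S:
f = 2Ω sin φ = 2 × 7.29×10⁻⁵ × sin 50° = 1.12×10⁻⁴ s⁻¹
Pressure gradient: |∂P/∂n| = 300 Pa / 444000 m = 6.76×10⁻⁴ Pa/m
Geostrophic speed: V_g = |∂P/∂n|/(fρ) = 6.76×10⁻⁴/(1.12×10⁻⁴ × 1.13) = 5.35 m/s
Around a low, centrifugal force acts outward with Coriolis, so pressure-gradient force balances both:
(1/ρ)|∂P/∂n| = fV + V²/R  →  V² + fR·V − fR·V_g = 0
With fR = 1.12×10⁻⁴ × 1655×10³ m = 185 m/s:
V = [−fR + √((fR)² + 4 fR V_g)]/2 = [−185 + √(185² + 4×185×5.35)]/2 = 5.21 m/s
Subgeostrophic (V < V_g = 5.35 m/s), as expected around a low.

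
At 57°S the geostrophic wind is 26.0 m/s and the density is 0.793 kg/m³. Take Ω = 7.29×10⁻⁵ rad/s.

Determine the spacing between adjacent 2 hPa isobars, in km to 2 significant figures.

Coriolis parameter at 57°S:
f = 2Ω sin φ = 2 × 7.29×10⁻⁵ × sin 57° = 1.22×10⁻⁴ s⁻¹
Geostrophic balance rearranged: |∂P/∂n| = f ρ V_g
|∂P/∂n| = 1.22×10⁻⁴ × 0.793 × 26.0 = 2.52×10⁻³ Pa/m
Isobar spacing: Δn = ΔP/|∂P/∂n| = 200 Pa / 2.52×10⁻³ Pa/m = 79329 m ≈ 79 km

79 km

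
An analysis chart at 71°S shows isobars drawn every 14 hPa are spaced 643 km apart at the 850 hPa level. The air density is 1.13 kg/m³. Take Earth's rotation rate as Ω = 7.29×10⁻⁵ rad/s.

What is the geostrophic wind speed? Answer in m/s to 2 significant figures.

Coriolis parameter at 71°S:
f = 2Ω sin φ = 2 × 7.29×10⁻⁵ × sin 71° = 1.38×10⁻⁴ s⁻¹
Pressure gradient: |∂P/∂n| = 1400 Pa / 643000 m = 2.18×10⁻³ Pa/m
Geostrophic balance (pressure-gradient force = Coriolis force):
V_g = (1/(fρ)) |∂P/∂n| = 2.18×10⁻³ / (1.38×10⁻⁴ × 1.13) = 14.0 m/s

14 m/s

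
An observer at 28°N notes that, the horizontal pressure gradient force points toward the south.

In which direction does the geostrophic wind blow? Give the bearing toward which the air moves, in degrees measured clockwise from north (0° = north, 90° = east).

The pressure-gradient force points toward the south (bearing 180°).
Geostrophic balance: in the Northern Hemisphere the Coriolis force deflects motion to the right, so the geostrophic wind blows 90° to the right of the pressure-gradient force (low pressure on the left).
Rotating 180° by 90° clockwise gives 270° — the wind blows toward the west.

270°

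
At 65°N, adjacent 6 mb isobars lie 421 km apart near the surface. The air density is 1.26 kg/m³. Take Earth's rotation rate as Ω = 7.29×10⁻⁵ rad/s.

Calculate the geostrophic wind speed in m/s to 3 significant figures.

8.56 m/s

Coriolis parameter at 65°N:
f = 2Ω sin φ = 2 × 7.29×10⁻⁵ × sin 65° = 1.32×10⁻⁴ s⁻¹
Pressure gradient: |∂P/∂n| = 600 Pa / 421000 m = 1.43×10⁻³ Pa/m
Geostrophic balance (pressure-gradient force = Coriolis force):
V_g = (1/(fρ)) |∂P/∂n| = 1.43×10⁻³ / (1.32×10⁻⁴ × 1.26) = 8.56 m/s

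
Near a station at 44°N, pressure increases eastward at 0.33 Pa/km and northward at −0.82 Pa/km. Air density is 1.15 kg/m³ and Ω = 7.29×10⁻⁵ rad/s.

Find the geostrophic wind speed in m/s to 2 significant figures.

Coriolis parameter at 44°N:
f = 2Ω sin φ = 2 × 7.29×10⁻⁵ × sin 44° = 1.01×10⁻⁴ s⁻¹
Component geostrophic relations (x east, y north):
u_g = −(1/(fρ)) ∂P/∂y,  v_g = (1/(fρ)) ∂P/∂x
u_g = −(−0.82×10⁻³)/(1.01×10⁻⁴ × 1.15) = 7.04 m/s;  v_g = (0.33×10⁻³)/(1.01×10⁻⁴ × 1.15) = 2.83 m/s
|V_g| = √(u_g² + v_g²) = 7.59 m/s

7.6 m/s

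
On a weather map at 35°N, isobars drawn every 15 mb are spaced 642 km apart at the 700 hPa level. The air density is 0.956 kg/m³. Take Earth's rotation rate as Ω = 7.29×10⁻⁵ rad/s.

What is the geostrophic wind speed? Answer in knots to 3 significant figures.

Coriolis parameter at 35°N:
f = 2Ω sin φ = 2 × 7.29×10⁻⁵ × sin 35° = 8.36×10⁻⁵ s⁻¹
Pressure gradient: |∂P/∂n| = 1500 Pa / 642000 m = 2.34×10⁻³ Pa/m
Geostrophic balance (pressure-gradient force = Coriolis force):
V_g = (1/(fρ)) |∂P/∂n| = 2.34×10⁻³ / (8.36×10⁻⁵ × 0.956) = 29.2 m/s
Converting: 29.2 m/s × 1.944 = 56.8 knots

56.8 knots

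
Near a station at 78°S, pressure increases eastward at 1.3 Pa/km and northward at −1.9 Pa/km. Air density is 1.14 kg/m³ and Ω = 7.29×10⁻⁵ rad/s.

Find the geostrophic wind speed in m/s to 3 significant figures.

14.2 m/s

Coriolis parameter at 78°S:
f = 2Ω sin φ = 2 × 7.29×10⁻⁵ × sin 78° = 1.43×10⁻⁴ s⁻¹
In the Southern Hemisphere f is negative: f = −1.43×10⁻⁴ s⁻¹.
Component geostrophic relations (x east, y north):
u_g = −(1/(fρ)) ∂P/∂y,  v_g = (1/(fρ)) ∂P/∂x
u_g = −(−1.9×10⁻³)/(−1.43×10⁻⁴ × 1.14) = −11.7 m/s;  v_g = (1.3×10⁻³)/(−1.43×10⁻⁴ × 1.14) = −8.00 m/s
|V_g| = √(u_g² + v_g²) = 14.2 m/s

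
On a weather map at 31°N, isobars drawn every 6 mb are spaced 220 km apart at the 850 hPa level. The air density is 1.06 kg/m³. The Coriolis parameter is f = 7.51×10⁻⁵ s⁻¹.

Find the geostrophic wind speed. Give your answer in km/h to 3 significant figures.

123 km/h

Pressure gradient: |∂P/∂n| = 600 Pa / 220000 m = 2.73×10⁻³ Pa/m
Geostrophic balance (pressure-gradient force = Coriolis force):
V_g = (1/(fρ)) |∂P/∂n| = 2.73×10⁻³ / (7.51×10⁻⁵ × 1.06) = 34.3 m/s
Converting: 34.3 m/s × 3.6 = 123 km/h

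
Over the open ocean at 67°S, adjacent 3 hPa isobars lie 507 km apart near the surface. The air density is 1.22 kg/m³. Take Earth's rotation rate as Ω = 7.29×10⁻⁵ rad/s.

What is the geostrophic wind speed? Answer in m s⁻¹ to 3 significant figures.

3.61 m s⁻¹

Coriolis parameter at 67°S:
f = 2Ω sin φ = 2 × 7.29×10⁻⁵ × sin 67° = 1.34×10⁻⁴ s⁻¹
Pressure gradient: |∂P/∂n| = 300 Pa / 507000 m = 5.92×10⁻⁴ Pa/m
Geostrophic balance (pressure-gradient force = Coriolis force):
V_g = (1/(fρ)) |∂P/∂n| = 5.92×10⁻⁴ / (1.34×10⁻⁴ × 1.22) = 3.61 m/s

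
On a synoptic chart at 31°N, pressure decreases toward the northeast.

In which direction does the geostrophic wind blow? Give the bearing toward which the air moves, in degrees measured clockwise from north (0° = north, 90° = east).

The pressure-gradient force points toward the northeast (bearing 045°).
Geostrophic balance: in the Northern Hemisphere the Coriolis force deflects motion to the right, so the geostrophic wind blows 90° to the right of the pressure-gradient force (low pressure on the left).
Rotating 045° by 90° clockwise gives 135° — the wind blows toward the southeast.

135°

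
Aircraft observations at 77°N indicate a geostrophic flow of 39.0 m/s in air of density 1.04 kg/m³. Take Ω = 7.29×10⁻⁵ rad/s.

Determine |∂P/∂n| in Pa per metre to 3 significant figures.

5.76×10⁻³ Pa/m

Coriolis parameter at 77°N:
f = 2Ω sin φ = 2 × 7.29×10⁻⁵ × sin 77° = 1.42×10⁻⁴ s⁻¹
Geostrophic balance rearranged: |∂P/∂n| = f ρ V_g
|∂P/∂n| = 1.42×10⁻⁴ × 1.04 × 39.0 = 5.76×10⁻³ Pa/m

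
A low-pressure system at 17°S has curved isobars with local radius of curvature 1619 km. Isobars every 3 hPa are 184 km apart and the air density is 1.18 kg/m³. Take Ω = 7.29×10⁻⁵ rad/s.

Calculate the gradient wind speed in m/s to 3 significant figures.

Coriolis parameter at 17°S:
f = 2Ω sin φ = 2 × 7.29×10⁻⁵ × sin 17° = 4.26×10⁻⁵ s⁻¹
Pressure gradient: |∂P/∂n| = 300 Pa / 184000 m = 1.63×10⁻³ Pa/m
Geostrophic speed: V_g = |∂P/∂n|/(fρ) = 1.63×10⁻³/(4.26×10⁻⁵ × 1.18) = 32.4 m/s
Around a low, centrifugal force acts outward with Coriolis, so pressure-gradient force balances both:
(1/ρ)|∂P/∂n| = fV + V²/R  →  V² + fR·V − fR·V_g = 0
With fR = 4.26×10⁻⁵ × 1619×10³ m = 69.0 m/s:
V = [−fR + √((fR)² + 4 fR V_g)]/2 = [−69.0 + √(69.0² + 4×69.0×32.4)]/2 = 24 m/s
Subgeostrophic (V < V_g = 32.4 m/s), as expected around a low.

24.0 m/s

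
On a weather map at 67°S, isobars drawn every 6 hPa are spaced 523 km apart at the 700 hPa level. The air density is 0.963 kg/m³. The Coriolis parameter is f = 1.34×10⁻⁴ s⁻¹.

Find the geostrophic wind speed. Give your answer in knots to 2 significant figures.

17 knots

Pressure gradient: |∂P/∂n| = 600 Pa / 523000 m = 1.15×10⁻³ Pa/m
Geostrophic balance (pressure-gradient force = Coriolis force):
V_g = (1/(fρ)) |∂P/∂n| = 1.15×10⁻³ / (1.34×10⁻⁴ × 0.963) = 8.89 m/s
Converting: 8.89 m/s × 1.944 = 17 knots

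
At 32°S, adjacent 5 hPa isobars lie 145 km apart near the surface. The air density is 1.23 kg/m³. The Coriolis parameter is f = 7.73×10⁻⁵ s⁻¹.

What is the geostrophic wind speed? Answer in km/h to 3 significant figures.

131 km/h

Pressure gradient: |∂P/∂n| = 500 Pa / 145000 m = 3.45×10⁻³ Pa/m
Geostrophic balance (pressure-gradient force = Coriolis force):
V_g = (1/(fρ)) |∂P/∂n| = 3.45×10⁻³ / (7.73×10⁻⁵ × 1.23) = 36.3 m/s
Converting: 36.3 m/s × 3.6 = 131 km/h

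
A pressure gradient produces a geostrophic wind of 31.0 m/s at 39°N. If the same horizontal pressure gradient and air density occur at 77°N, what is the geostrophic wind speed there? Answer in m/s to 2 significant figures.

20 m/s

With the same pressure gradient and density, V_g ∝ 1/f ∝ 1/sin φ.
V₂ = V₁ · sin φ₁ / sin φ₂ = 31.0 × sin 39° / sin 77°
V₂ = 31.0 × 0.6293/0.9744 = 20 m/s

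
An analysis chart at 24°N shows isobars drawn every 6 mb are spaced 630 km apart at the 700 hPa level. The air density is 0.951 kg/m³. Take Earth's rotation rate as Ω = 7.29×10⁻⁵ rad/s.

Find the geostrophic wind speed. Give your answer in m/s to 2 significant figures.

Coriolis parameter at 24°N:
f = 2Ω sin φ = 2 × 7.29×10⁻⁵ × sin 24° = 5.93×10⁻⁵ s⁻¹
Pressure gradient: |∂P/∂n| = 600 Pa / 630000 m = 9.52×10⁻⁴ Pa/m
Geostrophic balance (pressure-gradient force = Coriolis force):
V_g = (1/(fρ)) |∂P/∂n| = 9.52×10⁻⁴ / (5.93×10⁻⁵ × 0.951) = 16.9 m/s

17 m/s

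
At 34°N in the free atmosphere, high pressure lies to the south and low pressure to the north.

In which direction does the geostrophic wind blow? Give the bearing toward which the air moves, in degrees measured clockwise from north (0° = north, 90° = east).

The pressure-gradient force points toward the north (bearing 000°).
Geostrophic balance: in the Northern Hemisphere the Coriolis force deflects motion to the right, so the geostrophic wind blows 90° to the right of the pressure-gradient force (low pressure on the left).
Rotating 000° by 90° clockwise gives 090° — the wind blows toward the east.

090°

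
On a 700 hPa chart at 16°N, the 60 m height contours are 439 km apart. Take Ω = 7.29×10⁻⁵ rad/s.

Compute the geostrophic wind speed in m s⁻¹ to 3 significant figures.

Coriolis parameter at 16°N:
f = 2Ω sin φ = 2 × 7.29×10⁻⁵ × sin 16° = 4.02×10⁻⁵ s⁻¹
Height gradient: |∂Z/∂n| = 60 m / 439000 m = 1.37×10⁻⁴
On a pressure surface, geostrophic balance gives V_g = (g/f)|∂Z/∂n|:
V_g = 9.81 × 1.37×10⁻⁴ / 4.02×10⁻⁵ = 33.4 m/s

33.4 m s⁻¹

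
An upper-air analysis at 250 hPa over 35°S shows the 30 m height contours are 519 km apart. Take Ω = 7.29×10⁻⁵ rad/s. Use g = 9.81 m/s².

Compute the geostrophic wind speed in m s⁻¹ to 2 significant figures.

6.8 m s⁻¹

Coriolis parameter at 35°S:
f = 2Ω sin φ = 2 × 7.29×10⁻⁵ × sin 35° = 8.36×10⁻⁵ s⁻¹
Height gradient: |∂Z/∂n| = 30 m / 519000 m = 5.78×10⁻⁵
On a pressure surface, geostrophic balance gives V_g = (g/f)|∂Z/∂n|:
V_g = 9.81 × 5.78×10⁻⁵ / 8.36×10⁻⁵ = 6.78 m/s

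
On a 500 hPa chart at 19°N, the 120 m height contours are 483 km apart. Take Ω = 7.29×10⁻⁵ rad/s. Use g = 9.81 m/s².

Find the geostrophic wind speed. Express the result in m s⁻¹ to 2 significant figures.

Coriolis parameter at 19°N:
f = 2Ω sin φ = 2 × 7.29×10⁻⁵ × sin 19° = 4.75×10⁻⁵ s⁻¹
Height gradient: |∂Z/∂n| = 120 m / 483000 m = 2.48×10⁻⁴
On a pressure surface, geostrophic balance gives V_g = (g/f)|∂Z/∂n|:
V_g = 9.81 × 2.48×10⁻⁴ / 4.75×10⁻⁵ = 51.3 m/s

51 m s⁻¹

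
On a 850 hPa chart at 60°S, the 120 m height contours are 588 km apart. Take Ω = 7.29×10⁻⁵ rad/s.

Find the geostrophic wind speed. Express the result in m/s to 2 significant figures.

Coriolis parameter at 60°S:
f = 2Ω sin φ = 2 × 7.29×10⁻⁵ × sin 60° = 1.26×10⁻⁴ s⁻¹
Height gradient: |∂Z/∂n| = 120 m / 588000 m = 2.04×10⁻⁴
On a pressure surface, geostrophic balance gives V_g = (g/f)|∂Z/∂n|:
V_g = 9.81 × 2.04×10⁻⁴ / 1.26×10⁻⁴ = 15.9 m/s

16 m/s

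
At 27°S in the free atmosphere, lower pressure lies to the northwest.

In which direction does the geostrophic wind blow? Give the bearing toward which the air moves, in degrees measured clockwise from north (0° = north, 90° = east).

225°

The pressure-gradient force points toward the northwest (bearing 315°).
Geostrophic balance: in the Southern Hemisphere the Coriolis force deflects motion to the left, so the geostrophic wind blows 90° to the left of the pressure-gradient force (low pressure on the right).
Rotating 315° by 90° counterclockwise gives 225° — the wind blows toward the southwest.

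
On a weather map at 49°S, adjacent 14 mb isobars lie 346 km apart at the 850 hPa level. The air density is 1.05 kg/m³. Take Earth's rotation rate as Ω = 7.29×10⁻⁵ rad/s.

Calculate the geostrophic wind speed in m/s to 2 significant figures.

Coriolis parameter at 49°S:
f = 2Ω sin φ = 2 × 7.29×10⁻⁵ × sin 49° = 1.10×10⁻⁴ s⁻¹
Pressure gradient: |∂P/∂n| = 1400 Pa / 346000 m = 4.05×10⁻³ Pa/m
Geostrophic balance (pressure-gradient force = Coriolis force):
V_g = (1/(fρ)) |∂P/∂n| = 4.05×10⁻³ / (1.10×10⁻⁴ × 1.05) = 35.0 m/s

35 m/s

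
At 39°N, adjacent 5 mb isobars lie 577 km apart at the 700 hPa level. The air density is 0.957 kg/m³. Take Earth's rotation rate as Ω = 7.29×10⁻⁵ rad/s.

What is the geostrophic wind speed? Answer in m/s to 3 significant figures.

9.87 m/s

Coriolis parameter at 39°N:
f = 2Ω sin φ = 2 × 7.29×10⁻⁵ × sin 39° = 9.18×10⁻⁵ s⁻¹
Pressure gradient: |∂P/∂n| = 500 Pa / 577000 m = 8.67×10⁻⁴ Pa/m
Geostrophic balance (pressure-gradient force = Coriolis force):
V_g = (1/(fρ)) |∂P/∂n| = 8.67×10⁻⁴ / (9.18×10⁻⁵ × 0.957) = 9.87 m/s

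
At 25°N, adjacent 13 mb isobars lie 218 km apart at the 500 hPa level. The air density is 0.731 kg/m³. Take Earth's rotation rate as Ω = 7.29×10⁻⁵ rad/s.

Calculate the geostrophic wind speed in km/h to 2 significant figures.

480 km/h

Coriolis parameter at 25°N:
f = 2Ω sin φ = 2 × 7.29×10⁻⁵ × sin 25° = 6.16×10⁻⁵ s⁻¹
Pressure gradient: |∂P/∂n| = 1300 Pa / 218000 m = 5.96×10⁻³ Pa/m
Geostrophic balance (pressure-gradient force = Coriolis force):
V_g = (1/(fρ)) |∂P/∂n| = 5.96×10⁻³ / (6.16×10⁻⁵ × 0.731) = 132 m/s
Converting: 132 m/s × 3.6 = 480 km/h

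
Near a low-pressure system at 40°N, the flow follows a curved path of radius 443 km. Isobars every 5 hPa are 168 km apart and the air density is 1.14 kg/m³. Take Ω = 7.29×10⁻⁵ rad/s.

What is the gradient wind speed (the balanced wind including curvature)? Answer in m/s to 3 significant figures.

Coriolis parameter at 40°N:
f = 2Ω sin φ = 2 × 7.29×10⁻⁵ × sin 40° = 9.37×10⁻⁵ s⁻¹
Pressure gradient: |∂P/∂n| = 500 Pa / 168000 m = 2.98×10⁻³ Pa/m
Geostrophic speed: V_g = |∂P/∂n|/(fρ) = 2.98×10⁻³/(9.37×10⁻⁵ × 1.14) = 27.9 m/s
Around a low, centrifugal force acts outward with Coriolis, so pressure-gradient force balances both:
(1/ρ)|∂P/∂n| = fV + V²/R  →  V² + fR·V − fR·V_g = 0
With fR = 9.37×10⁻⁵ × 443×10³ m = 41.5 m/s:
V = [−fR + √((fR)² + 4 fR V_g)]/2 = [−41.5 + √(41.5² + 4×41.5×27.9)]/2 = 19.1 m/s
Subgeostrophic (V < V_g = 27.9 m/s), as expected around a low.

19.1 m/s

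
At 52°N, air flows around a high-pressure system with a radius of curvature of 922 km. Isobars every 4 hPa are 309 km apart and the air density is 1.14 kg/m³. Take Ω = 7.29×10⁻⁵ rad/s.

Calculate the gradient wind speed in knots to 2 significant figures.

21 knots

Coriolis parameter at 52°N:
f = 2Ω sin φ = 2 × 7.29×10⁻⁵ × sin 52° = 1.15×10⁻⁴ s⁻¹
Pressure gradient: |∂P/∂n| = 400 Pa / 309000 m = 1.29×10⁻³ Pa/m
Geostrophic speed: V_g = |∂P/∂n|/(fρ) = 1.29×10⁻³/(1.15×10⁻⁴ × 1.14) = 9.88 m/s
Around a high, pressure-gradient force acts outward with centrifugal, so Coriolis balances both:
fV = (1/ρ)|∂P/∂n| + V²/R  →  V² − fR·V + fR·V_g = 0
With fR = 1.15×10⁻⁴ × 922×10³ m = 106 m/s:
V = [fR − √((fR)² − 4 fR V_g)]/2 = [106 − √(106² − 4×106×9.88)]/2 = 11 m/s
Supergeostrophic (V > V_g = 9.88 m/s), as expected around a high.
Converting: 11 m/s × 1.944 = 21 knots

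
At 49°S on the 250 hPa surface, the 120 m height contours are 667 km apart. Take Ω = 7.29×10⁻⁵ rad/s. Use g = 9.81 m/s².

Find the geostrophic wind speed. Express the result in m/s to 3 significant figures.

16.0 m/s

Coriolis parameter at 49°S:
f = 2Ω sin φ = 2 × 7.29×10⁻⁵ × sin 49° = 1.10×10⁻⁴ s⁻¹
Height gradient: |∂Z/∂n| = 120 m / 667000 m = 1.80×10⁻⁴
On a pressure surface, geostrophic balance gives V_g = (g/f)|∂Z/∂n|:
V_g = 9.81 × 1.80×10⁻⁴ / 1.10×10⁻⁴ = 16.0 m/s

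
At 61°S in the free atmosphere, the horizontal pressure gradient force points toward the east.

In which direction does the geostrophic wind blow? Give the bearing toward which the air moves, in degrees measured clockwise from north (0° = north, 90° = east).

The pressure-gradient force points toward the east (bearing 090°).
Geostrophic balance: in the Southern Hemisphere the Coriolis force deflects motion to the left, so the geostrophic wind blows 90° to the left of the pressure-gradient force (low pressure on the right).
Rotating 090° by 90° counterclockwise gives 000° — the wind blows toward the north.

000°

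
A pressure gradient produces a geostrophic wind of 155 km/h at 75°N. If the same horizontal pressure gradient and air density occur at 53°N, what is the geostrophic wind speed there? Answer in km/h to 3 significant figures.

With the same pressure gradient and density, V_g ∝ 1/f ∝ 1/sin φ.
V₂ = V₁ · sin φ₁ / sin φ₂ = 155 × sin 75° / sin 53°
V₂ = 155 × 0.9659/0.7986 = 187 km/h

187 km/h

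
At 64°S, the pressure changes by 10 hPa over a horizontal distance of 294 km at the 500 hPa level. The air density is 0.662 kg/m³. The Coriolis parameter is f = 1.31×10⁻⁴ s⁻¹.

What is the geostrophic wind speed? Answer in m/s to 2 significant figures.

Pressure gradient: |∂P/∂n| = 1000 Pa / 294000 m = 3.40×10⁻³ Pa/m
Geostrophic balance (pressure-gradient force = Coriolis force):
V_g = (1/(fρ)) |∂P/∂n| = 3.40×10⁻³ / (1.31×10⁻⁴ × 0.662) = 39.2 m/s

39 m/s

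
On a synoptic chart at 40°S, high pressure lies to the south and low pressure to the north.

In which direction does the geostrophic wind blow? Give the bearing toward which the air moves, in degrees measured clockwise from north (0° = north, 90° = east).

The pressure-gradient force points toward the north (bearing 000°).
Geostrophic balance: in the Southern Hemisphere the Coriolis force deflects motion to the left, so the geostrophic wind blows 90° to the left of the pressure-gradient force (low pressure on the right).
Rotating 000° by 90° counterclockwise gives 270° — the wind blows toward the west.

270°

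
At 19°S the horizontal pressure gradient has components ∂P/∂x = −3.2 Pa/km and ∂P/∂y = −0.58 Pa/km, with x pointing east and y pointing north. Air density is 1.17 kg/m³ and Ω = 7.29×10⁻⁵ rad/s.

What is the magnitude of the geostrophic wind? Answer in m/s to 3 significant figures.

58.6 m/s

Coriolis parameter at 19°S:
f = 2Ω sin φ = 2 × 7.29×10⁻⁵ × sin 19° = 4.75×10⁻⁵ s⁻¹
In the Southern Hemisphere f is negative: f = −4.75×10⁻⁵ s⁻¹.
Component geostrophic relations (x east, y north):
u_g = −(1/(fρ)) ∂P/∂y,  v_g = (1/(fρ)) ∂P/∂x
u_g = −(−0.58×10⁻³)/(−4.75×10⁻⁵ × 1.17) = −10.4 m/s;  v_g = (−3.2×10⁻³)/(−4.75×10⁻⁵ × 1.17) = 57.6 m/s
|V_g| = √(u_g² + v_g²) = 58.6 m/s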